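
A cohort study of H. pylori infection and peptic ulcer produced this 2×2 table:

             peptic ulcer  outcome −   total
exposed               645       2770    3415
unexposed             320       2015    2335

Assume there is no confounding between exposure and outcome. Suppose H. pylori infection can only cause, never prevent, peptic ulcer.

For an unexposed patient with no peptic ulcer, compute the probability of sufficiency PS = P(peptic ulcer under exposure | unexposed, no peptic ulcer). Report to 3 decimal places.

PS ≈ 0.060

p₁ = P(outcome | exposed) = 645/3415 = 0.18887
p₀ = P(outcome | unexposed) = 320/2335 = 0.13704
Under exogeneity and monotonicity, PS = (p₁ − p₀) / (1 − p₀).
PS = (0.18887 − 0.13704) / (1 − 0.13704) = 0.051828 / 0.86296 ≈ 0.0601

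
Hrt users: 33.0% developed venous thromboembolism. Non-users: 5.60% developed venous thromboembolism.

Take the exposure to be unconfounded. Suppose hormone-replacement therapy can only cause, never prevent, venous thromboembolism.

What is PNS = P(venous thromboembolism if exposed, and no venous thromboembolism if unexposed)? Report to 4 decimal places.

p₁ = 0.33, p₀ = 0.056.
Under exogeneity and monotonicity, PNS = p₁ − p₀.
PNS = 0.33 − 0.056 = 0.274

PNS ≈ 0.2740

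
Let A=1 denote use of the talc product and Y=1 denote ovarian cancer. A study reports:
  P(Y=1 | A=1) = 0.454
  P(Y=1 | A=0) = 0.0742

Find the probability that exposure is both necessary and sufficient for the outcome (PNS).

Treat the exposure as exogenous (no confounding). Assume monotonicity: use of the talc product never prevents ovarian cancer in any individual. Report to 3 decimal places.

PNS ≈ 0.380

Let p₁ = 0.454, p₀ = 0.0742.
Under exogeneity and monotonicity, PNS = p₁ − p₀.
PNS = 0.454 − 0.0742 = 0.3798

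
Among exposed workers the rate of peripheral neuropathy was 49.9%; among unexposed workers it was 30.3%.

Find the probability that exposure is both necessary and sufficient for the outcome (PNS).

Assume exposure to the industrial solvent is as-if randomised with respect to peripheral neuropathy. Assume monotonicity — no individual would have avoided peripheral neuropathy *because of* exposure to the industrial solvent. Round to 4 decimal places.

p₁ = 0.499, p₀ = 0.303.
Under exogeneity and monotonicity, PNS = p₁ − p₀.
PNS = 0.499 − 0.303 = 0.196

PNS ≈ 0.1960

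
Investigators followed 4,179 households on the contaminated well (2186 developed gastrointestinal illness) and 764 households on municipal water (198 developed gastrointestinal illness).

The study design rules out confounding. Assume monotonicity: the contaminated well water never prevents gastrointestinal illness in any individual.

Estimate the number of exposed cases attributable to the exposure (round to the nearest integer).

p₁ = P(outcome | exposed) = 2186/4179 = 0.52309
p₀ = P(outcome | unexposed) = 198/764 = 0.25916
PN = (p₁ − p₀)/p₁ = (0.52309 − 0.25916) / 0.52309 ≈ 0.50456.
Attributable cases ≈ PN × (exposed cases) = 0.50456 × 2186 ≈ 1102.96.

about 1103 cases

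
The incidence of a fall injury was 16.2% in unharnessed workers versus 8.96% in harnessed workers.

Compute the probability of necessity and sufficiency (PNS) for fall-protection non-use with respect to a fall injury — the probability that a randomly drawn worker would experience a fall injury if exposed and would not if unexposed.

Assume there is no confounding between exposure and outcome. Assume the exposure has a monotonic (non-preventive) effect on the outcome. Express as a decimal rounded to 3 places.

PNS ≈ 0.072

p₁ = 0.162, p₀ = 0.0896.
Under exogeneity and monotonicity, PNS = p₁ − p₀.
PNS = 0.162 − 0.0896 = 0.0724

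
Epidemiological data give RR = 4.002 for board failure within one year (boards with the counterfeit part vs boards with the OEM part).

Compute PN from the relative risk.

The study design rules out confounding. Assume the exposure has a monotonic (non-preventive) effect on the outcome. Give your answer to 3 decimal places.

PN ≈ 0.750

Under exogeneity and monotonicity, PN = (RR − 1) / RR = 1 − 1/RR.
PN = (4.002 − 1) / 4.002 = 3.002 / 4.002 ≈ 0.7501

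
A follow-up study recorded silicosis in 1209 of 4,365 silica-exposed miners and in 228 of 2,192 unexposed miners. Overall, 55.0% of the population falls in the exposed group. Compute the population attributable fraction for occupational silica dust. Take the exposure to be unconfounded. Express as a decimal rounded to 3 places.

p₁ = P(outcome | exposed) = 1209/4365 = 0.27698
p₀ = P(outcome | unexposed) = 228/2192 = 0.10401
Overall risk P(Y=1) = π·p₁ + (1−π)·p₀ = 0.55×0.27698 + 0.45×0.10401 = 0.19914.
Under exogeneity, PAF = [P(Y=1) − p₀] / P(Y=1).
PAF = (0.19914 − 0.10401) / 0.19914 ≈ 0.4777

PAF ≈ 0.478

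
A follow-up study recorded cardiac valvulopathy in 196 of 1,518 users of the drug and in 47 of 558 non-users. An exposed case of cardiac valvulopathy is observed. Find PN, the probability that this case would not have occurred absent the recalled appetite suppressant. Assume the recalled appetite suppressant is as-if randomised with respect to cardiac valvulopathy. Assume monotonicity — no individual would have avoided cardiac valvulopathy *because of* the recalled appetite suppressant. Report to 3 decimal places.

p₁ = P(outcome | exposed) = 196/1518 = 0.12912
p₀ = P(outcome | unexposed) = 47/558 = 0.084229
Under exogeneity and monotonicity, PN = (p₁ − p₀) / p₁.
PN = (0.12912 − 0.084229) / 0.12912 = 0.044888 / 0.12912 ≈ 0.3477

PN ≈ 0.348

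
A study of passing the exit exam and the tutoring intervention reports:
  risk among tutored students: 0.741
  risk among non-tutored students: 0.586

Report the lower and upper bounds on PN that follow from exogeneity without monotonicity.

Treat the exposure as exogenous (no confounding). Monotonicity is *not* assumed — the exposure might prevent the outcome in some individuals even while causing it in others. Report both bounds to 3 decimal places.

0.209 ≤ PN ≤ 0.559

Let p₁ = 0.741, p₀ = 0.586.
Under exogeneity alone the bounds on PN are max{0,(p₁−p₀)/p₁} ≤ PN ≤ min{1,(1−p₀)/p₁}.
  lower = (p₁ − p₀)/p₁ = 0.155 / 0.741 ≈ 0.2092
  upper = min{1, (1 − p₀)/p₁} = 0.414 / 0.741 ≈ 0.5587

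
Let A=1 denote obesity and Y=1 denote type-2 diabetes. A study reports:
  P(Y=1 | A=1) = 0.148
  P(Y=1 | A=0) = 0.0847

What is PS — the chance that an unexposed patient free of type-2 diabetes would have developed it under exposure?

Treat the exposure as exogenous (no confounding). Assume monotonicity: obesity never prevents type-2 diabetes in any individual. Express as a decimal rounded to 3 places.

PS ≈ 0.069

Let p₁ = 0.148, p₀ = 0.0847.
Under exogeneity and monotonicity, PS = (p₁ − p₀) / (1 − p₀).
PS = (0.148 − 0.0847) / (1 − 0.0847) = 0.0633 / 0.9153 ≈ 0.0692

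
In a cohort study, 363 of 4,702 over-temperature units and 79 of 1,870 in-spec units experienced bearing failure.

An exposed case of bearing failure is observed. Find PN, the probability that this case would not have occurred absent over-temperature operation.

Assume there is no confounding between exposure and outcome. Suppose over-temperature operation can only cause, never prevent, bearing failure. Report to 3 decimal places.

PN ≈ 0.453

p₁ = P(outcome | exposed) = 363/4702 = 0.077201
p₀ = P(outcome | unexposed) = 79/1870 = 0.042246
Under exogeneity and monotonicity, PN = (p₁ − p₀) / p₁.
PN = (0.077201 − 0.042246) / 0.077201 = 0.034955 / 0.077201 ≈ 0.4528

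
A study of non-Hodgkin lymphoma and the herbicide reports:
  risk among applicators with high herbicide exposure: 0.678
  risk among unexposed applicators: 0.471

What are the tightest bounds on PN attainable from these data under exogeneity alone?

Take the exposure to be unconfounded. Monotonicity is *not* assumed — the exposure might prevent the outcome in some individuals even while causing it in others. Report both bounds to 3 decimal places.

Let p₁ = 0.678, p₀ = 0.471.
Under exogeneity alone the bounds on PN are max{0,(p₁−p₀)/p₁} ≤ PN ≤ min{1,(1−p₀)/p₁}.
  lower = (p₁ − p₀)/p₁ = 0.207 / 0.678 ≈ 0.3053
  upper = min{1, (1 − p₀)/p₁} = 0.529 / 0.678 ≈ 0.7802

0.305 ≤ PN ≤ 0.780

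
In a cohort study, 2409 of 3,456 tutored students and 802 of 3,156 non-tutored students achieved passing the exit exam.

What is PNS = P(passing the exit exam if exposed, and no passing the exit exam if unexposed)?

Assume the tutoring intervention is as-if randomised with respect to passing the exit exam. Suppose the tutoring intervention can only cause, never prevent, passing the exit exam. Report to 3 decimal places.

PNS ≈ 0.443

p₁ = P(outcome | exposed) = 2409/3456 = 0.69705
p₀ = P(outcome | unexposed) = 802/3156 = 0.25412
Under exogeneity and monotonicity, PNS = p₁ − p₀.
PNS = 0.69705 − 0.25412 = 0.44293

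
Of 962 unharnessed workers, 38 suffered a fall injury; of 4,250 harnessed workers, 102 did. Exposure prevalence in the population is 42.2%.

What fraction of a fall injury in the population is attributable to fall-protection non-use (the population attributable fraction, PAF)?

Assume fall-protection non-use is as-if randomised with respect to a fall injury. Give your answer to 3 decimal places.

PAF ≈ 0.214

p₁ = P(outcome | exposed) = 38/962 = 0.039501
p₀ = P(outcome | unexposed) = 102/4250 = 0.024
Overall risk P(Y=1) = π·p₁ + (1−π)·p₀ = 0.422×0.039501 + 0.578×0.024 = 0.030541.
Under exogeneity, PAF = [P(Y=1) − p₀] / P(Y=1).
PAF = (0.030541 − 0.024) / 0.030541 ≈ 0.2142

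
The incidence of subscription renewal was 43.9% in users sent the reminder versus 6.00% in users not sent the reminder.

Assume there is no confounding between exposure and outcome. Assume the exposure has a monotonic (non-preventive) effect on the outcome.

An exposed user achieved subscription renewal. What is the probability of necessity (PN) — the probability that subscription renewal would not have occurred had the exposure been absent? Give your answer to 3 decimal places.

p₁ = 0.439, p₀ = 0.06.
Under exogeneity and monotonicity, PN = (p₁ − p₀) / p₁.
PN = (0.439 − 0.06) / 0.439 = 0.379 / 0.439 ≈ 0.8633

PN ≈ 0.863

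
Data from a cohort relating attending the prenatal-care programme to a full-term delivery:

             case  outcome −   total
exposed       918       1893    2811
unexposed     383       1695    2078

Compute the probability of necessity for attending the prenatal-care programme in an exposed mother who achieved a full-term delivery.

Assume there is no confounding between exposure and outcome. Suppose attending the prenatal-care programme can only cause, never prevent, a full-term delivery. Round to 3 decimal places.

p₁ = P(outcome | exposed) = 918/2811 = 0.32657
p₀ = P(outcome | unexposed) = 383/2078 = 0.18431
Under exogeneity and monotonicity, PN = (p₁ − p₀)/p₁.
PN = (0.32657 − 0.18431) / 0.32657 ≈ 0.4356

PN ≈ 0.436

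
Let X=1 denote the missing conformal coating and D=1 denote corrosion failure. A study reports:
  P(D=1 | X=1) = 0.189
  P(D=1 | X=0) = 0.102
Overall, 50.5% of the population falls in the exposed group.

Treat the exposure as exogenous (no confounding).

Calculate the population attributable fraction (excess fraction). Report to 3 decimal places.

Let p₁ = 0.189, p₀ = 0.102.
Overall risk P(Y=1) = π·p₁ + (1−π)·p₀ = 0.505×0.189 + 0.495×0.102 = 0.14593.
Under exogeneity, PAF = [P(Y=1) − p₀] / P(Y=1).
PAF = (0.14593 − 0.102) / 0.14593 ≈ 0.3011

PAF ≈ 0.301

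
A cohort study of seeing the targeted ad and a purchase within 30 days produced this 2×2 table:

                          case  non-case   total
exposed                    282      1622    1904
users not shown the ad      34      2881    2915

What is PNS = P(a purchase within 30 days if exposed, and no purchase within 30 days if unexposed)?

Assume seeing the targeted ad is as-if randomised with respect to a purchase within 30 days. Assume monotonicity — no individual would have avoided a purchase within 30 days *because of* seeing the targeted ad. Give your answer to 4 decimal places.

p₁ = P(outcome | exposed) = 282/1904 = 0.14811
p₀ = P(outcome | unexposed) = 34/2915 = 0.011664
Under exogeneity and monotonicity, PNS = p₁ − p₀.
PNS = 0.14811 − 0.011664 = 0.13645

PNS ≈ 0.1364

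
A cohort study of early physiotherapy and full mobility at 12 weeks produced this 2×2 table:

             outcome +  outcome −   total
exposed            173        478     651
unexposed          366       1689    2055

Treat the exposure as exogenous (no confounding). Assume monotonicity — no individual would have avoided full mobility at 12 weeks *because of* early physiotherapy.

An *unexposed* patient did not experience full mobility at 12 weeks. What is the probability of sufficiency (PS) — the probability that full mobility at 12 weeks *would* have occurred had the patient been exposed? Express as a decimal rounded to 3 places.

PS ≈ 0.107

p₁ = P(outcome | exposed) = 173/651 = 0.26575
p₀ = P(outcome | unexposed) = 366/2055 = 0.1781
Under exogeneity and monotonicity, PS = (p₁ − p₀) / (1 − p₀).
PS = (0.26575 − 0.1781) / (1 − 0.1781) = 0.087643 / 0.8219 ≈ 0.1066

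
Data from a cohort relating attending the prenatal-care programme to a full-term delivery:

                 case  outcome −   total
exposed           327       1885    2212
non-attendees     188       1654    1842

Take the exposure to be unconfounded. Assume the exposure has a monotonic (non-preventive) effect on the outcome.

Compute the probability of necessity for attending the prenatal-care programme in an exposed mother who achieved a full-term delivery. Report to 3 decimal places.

p₁ = P(outcome | exposed) = 327/2212 = 0.14783
p₀ = P(outcome | unexposed) = 188/1842 = 0.10206
Under exogeneity and monotonicity, PN = (p₁ − p₀)/p₁.
PN = (0.14783 − 0.10206) / 0.14783 ≈ 0.3096

PN ≈ 0.310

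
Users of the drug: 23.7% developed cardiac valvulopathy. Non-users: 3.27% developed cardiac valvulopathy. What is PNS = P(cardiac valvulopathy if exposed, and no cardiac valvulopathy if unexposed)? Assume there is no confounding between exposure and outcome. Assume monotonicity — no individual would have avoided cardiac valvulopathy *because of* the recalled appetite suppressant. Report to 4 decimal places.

p₁ = 0.237, p₀ = 0.0327.
Under exogeneity and monotonicity, PNS = p₁ − p₀.
PNS = 0.237 − 0.0327 = 0.2043

PNS ≈ 0.2043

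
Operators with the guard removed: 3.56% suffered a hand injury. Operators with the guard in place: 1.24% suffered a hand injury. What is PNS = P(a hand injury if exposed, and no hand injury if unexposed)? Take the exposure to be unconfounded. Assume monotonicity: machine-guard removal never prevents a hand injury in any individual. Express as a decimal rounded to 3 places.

PNS ≈ 0.023

p₁ = 0.0356, p₀ = 0.0124.
Under exogeneity and monotonicity, PNS = p₁ − p₀.
PNS = 0.0356 − 0.0124 = 0.0232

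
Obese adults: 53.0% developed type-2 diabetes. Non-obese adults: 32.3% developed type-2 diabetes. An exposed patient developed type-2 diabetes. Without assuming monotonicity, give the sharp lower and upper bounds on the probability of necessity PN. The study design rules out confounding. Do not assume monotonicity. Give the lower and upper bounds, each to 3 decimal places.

0.391 ≤ PN ≤ 1.000

p₁ = 0.53, p₀ = 0.323.
Under exogeneity alone the bounds on PN are max{0,(p₁−p₀)/p₁} ≤ PN ≤ min{1,(1−p₀)/p₁}.
  lower = (p₁ − p₀)/p₁ = 0.207 / 0.53 ≈ 0.3906
  upper = min{1, (1 − p₀)/p₁} = 0.677 / 0.53 ≈ 1.2774 → capped at 1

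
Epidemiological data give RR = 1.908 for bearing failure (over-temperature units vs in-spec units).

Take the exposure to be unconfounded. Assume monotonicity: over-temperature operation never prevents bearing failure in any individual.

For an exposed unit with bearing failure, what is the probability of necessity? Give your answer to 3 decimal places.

PN ≈ 0.476

Under exogeneity and monotonicity, PN = (RR − 1) / RR = 1 − 1/RR.
PN = (1.908 − 1) / 1.908 = 0.908 / 1.908 ≈ 0.4759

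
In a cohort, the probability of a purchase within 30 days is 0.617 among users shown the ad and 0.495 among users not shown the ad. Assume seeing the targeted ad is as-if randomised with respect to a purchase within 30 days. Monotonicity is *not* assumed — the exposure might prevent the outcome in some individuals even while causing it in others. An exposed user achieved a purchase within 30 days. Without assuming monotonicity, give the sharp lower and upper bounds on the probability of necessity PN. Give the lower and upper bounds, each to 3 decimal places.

0.198 ≤ PN ≤ 0.818

Let p₁ = 0.617, p₀ = 0.495.
Under exogeneity alone the bounds on PN are max{0,(p₁−p₀)/p₁} ≤ PN ≤ min{1,(1−p₀)/p₁}.
  lower = (p₁ − p₀)/p₁ = 0.122 / 0.617 ≈ 0.1977
  upper = min{1, (1 − p₀)/p₁} = 0.505 / 0.617 ≈ 0.8185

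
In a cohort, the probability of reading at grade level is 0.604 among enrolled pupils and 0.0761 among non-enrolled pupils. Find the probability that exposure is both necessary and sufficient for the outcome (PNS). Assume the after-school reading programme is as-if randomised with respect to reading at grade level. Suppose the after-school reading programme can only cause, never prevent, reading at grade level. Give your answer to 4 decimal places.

Let p₁ = 0.604, p₀ = 0.0761.
Under exogeneity and monotonicity, PNS = p₁ − p₀.
PNS = 0.604 − 0.0761 = 0.5279

PNS ≈ 0.5279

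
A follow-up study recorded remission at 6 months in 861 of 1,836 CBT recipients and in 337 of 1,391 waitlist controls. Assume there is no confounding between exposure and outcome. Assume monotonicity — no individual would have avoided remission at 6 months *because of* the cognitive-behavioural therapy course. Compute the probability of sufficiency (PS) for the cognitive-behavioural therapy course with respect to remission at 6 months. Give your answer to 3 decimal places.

PS ≈ 0.299

p₁ = P(outcome | exposed) = 861/1836 = 0.46895
p₀ = P(outcome | unexposed) = 337/1391 = 0.24227
Under exogeneity and monotonicity, PS = (p₁ − p₀) / (1 − p₀).
PS = (0.46895 − 0.24227) / (1 − 0.24227) = 0.22668 / 0.75773 ≈ 0.2992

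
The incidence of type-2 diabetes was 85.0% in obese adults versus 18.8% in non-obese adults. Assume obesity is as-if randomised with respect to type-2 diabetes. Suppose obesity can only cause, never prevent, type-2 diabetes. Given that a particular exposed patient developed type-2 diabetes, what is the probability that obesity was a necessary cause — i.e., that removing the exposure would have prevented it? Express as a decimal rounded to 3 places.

PN ≈ 0.779

p₁ = 0.85, p₀ = 0.188.
Under exogeneity and monotonicity, PN = (p₁ − p₀) / p₁.
PN = (0.85 − 0.188) / 0.85 = 0.662 / 0.85 ≈ 0.7788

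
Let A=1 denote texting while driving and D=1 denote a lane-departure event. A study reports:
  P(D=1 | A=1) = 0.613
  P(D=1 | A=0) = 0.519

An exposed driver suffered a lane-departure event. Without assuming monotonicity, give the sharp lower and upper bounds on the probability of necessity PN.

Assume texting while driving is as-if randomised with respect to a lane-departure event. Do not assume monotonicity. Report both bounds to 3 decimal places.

0.153 ≤ PN ≤ 0.785

Let p₁ = 0.613, p₀ = 0.519.
Under exogeneity alone the bounds on PN are max{0,(p₁−p₀)/p₁} ≤ PN ≤ min{1,(1−p₀)/p₁}.
  lower = (p₁ − p₀)/p₁ = 0.094 / 0.613 ≈ 0.1533
  upper = min{1, (1 − p₀)/p₁} = 0.481 / 0.613 ≈ 0.7847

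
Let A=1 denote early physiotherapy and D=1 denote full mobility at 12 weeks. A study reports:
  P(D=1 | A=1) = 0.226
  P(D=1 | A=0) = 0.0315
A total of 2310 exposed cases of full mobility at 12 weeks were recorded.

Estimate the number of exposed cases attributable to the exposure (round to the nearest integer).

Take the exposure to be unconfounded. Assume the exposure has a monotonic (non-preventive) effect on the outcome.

Let p₁ = 0.226, p₀ = 0.0315.
PN = (p₁ − p₀)/p₁ = (0.226 − 0.0315) / 0.226 ≈ 0.86062.
Attributable cases ≈ PN × (exposed cases) = 0.86062 × 2310 ≈ 1988.03.

about 1988 cases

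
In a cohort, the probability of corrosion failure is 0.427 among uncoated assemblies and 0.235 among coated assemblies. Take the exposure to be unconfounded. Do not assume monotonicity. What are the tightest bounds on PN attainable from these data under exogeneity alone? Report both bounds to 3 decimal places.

0.450 ≤ PN ≤ 1.000

Let p₁ = 0.427, p₀ = 0.235.
Under exogeneity alone the bounds on PN are max{0,(p₁−p₀)/p₁} ≤ PN ≤ min{1,(1−p₀)/p₁}.
  lower = (p₁ − p₀)/p₁ = 0.192 / 0.427 ≈ 0.4496
  upper = min{1, (1 − p₀)/p₁} = 0.765 / 0.427 ≈ 1.7916 → capped at 1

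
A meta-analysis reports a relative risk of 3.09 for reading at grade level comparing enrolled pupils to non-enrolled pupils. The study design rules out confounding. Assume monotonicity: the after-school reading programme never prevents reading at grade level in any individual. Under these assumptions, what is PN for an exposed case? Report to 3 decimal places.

PN ≈ 0.676

Under exogeneity and monotonicity, PN = (RR − 1) / RR = 1 − 1/RR.
PN = (3.09 − 1) / 3.09 = 2.09 / 3.09 ≈ 0.6764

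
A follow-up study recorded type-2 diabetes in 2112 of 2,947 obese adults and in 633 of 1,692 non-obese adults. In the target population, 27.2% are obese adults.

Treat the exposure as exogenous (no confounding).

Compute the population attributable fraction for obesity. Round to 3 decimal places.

p₁ = P(outcome | exposed) = 2112/2947 = 0.71666
p₀ = P(outcome | unexposed) = 633/1692 = 0.37411
Overall risk P(Y=1) = π·p₁ + (1−π)·p₀ = 0.272×0.71666 + 0.728×0.37411 = 0.46729.
Under exogeneity, PAF = [P(Y=1) − p₀] / P(Y=1).
PAF = (0.46729 − 0.37411) / 0.46729 ≈ 0.1994

PAF ≈ 0.199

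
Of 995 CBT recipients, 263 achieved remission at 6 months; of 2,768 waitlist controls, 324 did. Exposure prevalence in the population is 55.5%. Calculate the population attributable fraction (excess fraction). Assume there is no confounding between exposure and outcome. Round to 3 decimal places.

PAF ≈ 0.411

p₁ = P(outcome | exposed) = 263/995 = 0.26432
p₀ = P(outcome | unexposed) = 324/2768 = 0.11705
Overall risk P(Y=1) = π·p₁ + (1−π)·p₀ = 0.555×0.26432 + 0.445×0.11705 = 0.19879.
Under exogeneity, PAF = [P(Y=1) − p₀] / P(Y=1).
PAF = (0.19879 − 0.11705) / 0.19879 ≈ 0.4112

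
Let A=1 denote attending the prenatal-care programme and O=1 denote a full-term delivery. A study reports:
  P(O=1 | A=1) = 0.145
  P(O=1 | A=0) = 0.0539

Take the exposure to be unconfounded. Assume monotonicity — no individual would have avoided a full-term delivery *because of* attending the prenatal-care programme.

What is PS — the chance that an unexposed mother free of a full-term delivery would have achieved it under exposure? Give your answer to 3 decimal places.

Let p₁ = 0.145, p₀ = 0.0539.
Under exogeneity and monotonicity, PS = (p₁ − p₀) / (1 − p₀).
PS = (0.145 − 0.0539) / (1 − 0.0539) = 0.0911 / 0.9461 ≈ 0.0963

PS ≈ 0.096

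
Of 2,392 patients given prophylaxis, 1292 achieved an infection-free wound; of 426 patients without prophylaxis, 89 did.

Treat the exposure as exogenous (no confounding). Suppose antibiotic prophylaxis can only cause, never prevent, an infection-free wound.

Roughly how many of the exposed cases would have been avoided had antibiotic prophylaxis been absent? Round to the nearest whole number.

p₁ = P(outcome | exposed) = 1292/2392 = 0.54013
p₀ = P(outcome | unexposed) = 89/426 = 0.20892
PN = (p₁ − p₀)/p₁ = (0.54013 − 0.20892) / 0.54013 ≈ 0.61321.
Attributable cases ≈ PN × (exposed cases) = 0.61321 × 1292 ≈ 792.26.

about 792 cases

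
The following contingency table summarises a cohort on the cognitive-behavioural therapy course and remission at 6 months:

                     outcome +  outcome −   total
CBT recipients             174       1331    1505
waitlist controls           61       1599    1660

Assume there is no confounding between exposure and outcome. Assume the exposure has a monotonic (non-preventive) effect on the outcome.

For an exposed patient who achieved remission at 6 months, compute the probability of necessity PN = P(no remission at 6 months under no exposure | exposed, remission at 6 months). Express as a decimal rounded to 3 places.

p₁ = P(outcome | exposed) = 174/1505 = 0.11561
p₀ = P(outcome | unexposed) = 61/1660 = 0.036747
Under exogeneity and monotonicity, PN = (p₁ − p₀)/p₁.
PN = (0.11561 − 0.036747) / 0.11561 ≈ 0.6822

PN ≈ 0.682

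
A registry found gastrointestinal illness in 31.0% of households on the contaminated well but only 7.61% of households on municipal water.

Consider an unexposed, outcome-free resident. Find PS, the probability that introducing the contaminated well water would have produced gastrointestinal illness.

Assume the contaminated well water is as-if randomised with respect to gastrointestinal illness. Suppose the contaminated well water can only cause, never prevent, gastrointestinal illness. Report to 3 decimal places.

PS ≈ 0.253

p₁ = 0.31, p₀ = 0.0761.
Under exogeneity and monotonicity, PS = (p₁ − p₀) / (1 − p₀).
PS = (0.31 − 0.0761) / (1 − 0.0761) = 0.2339 / 0.9239 ≈ 0.2532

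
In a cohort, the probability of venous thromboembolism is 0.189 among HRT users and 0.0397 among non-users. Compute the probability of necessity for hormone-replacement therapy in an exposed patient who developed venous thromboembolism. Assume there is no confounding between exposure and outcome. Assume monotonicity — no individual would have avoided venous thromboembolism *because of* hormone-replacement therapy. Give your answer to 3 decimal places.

PN ≈ 0.790

Let p₁ = 0.189, p₀ = 0.0397.
Under exogeneity and monotonicity, PN = (p₁ − p₀) / p₁.
PN = (0.189 − 0.0397) / 0.189 = 0.1493 / 0.189 ≈ 0.7899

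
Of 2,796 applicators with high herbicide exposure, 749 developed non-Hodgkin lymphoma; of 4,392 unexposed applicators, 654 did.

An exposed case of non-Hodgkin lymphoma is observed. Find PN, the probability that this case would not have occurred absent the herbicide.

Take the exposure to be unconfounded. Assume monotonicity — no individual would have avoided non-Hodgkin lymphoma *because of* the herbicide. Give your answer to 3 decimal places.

p₁ = P(outcome | exposed) = 749/2796 = 0.26788
p₀ = P(outcome | unexposed) = 654/4392 = 0.14891
Under exogeneity and monotonicity, PN = (p₁ − p₀) / p₁.
PN = (0.26788 − 0.14891) / 0.26788 = 0.11898 / 0.26788 ≈ 0.4441

PN ≈ 0.444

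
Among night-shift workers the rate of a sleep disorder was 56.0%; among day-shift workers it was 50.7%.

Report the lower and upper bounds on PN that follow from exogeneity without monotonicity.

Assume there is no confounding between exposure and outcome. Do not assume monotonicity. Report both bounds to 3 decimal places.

0.095 ≤ PN ≤ 0.880

p₁ = 0.56, p₀ = 0.507.
Under exogeneity alone the bounds on PN are max{0,(p₁−p₀)/p₁} ≤ PN ≤ min{1,(1−p₀)/p₁}.
  lower = (p₁ − p₀)/p₁ = 0.053 / 0.56 ≈ 0.0946
  upper = min{1, (1 − p₀)/p₁} = 0.493 / 0.56 ≈ 0.8804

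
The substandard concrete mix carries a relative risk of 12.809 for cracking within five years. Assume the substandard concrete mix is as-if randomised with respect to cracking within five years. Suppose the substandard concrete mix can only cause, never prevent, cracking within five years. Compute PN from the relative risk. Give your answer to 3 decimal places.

Under exogeneity and monotonicity, PN = (RR − 1) / RR = 1 − 1/RR.
PN = (12.809 − 1) / 12.809 = 11.81 / 12.809 ≈ 0.9219

PN ≈ 0.922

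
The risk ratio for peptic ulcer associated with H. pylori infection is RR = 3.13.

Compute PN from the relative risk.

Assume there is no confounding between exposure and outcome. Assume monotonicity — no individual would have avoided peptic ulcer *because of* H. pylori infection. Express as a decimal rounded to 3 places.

Under exogeneity and monotonicity, PN = (RR − 1) / RR = 1 − 1/RR.
PN = (3.13 − 1) / 3.13 = 2.13 / 3.13 ≈ 0.6805

PN ≈ 0.681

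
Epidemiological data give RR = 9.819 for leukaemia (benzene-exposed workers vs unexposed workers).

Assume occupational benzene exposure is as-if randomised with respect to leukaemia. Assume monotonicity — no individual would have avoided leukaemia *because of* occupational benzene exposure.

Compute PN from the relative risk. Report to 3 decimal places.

PN ≈ 0.898

Under exogeneity and monotonicity, PN = (RR − 1) / RR = 1 − 1/RR.
PN = (9.819 − 1) / 9.819 = 8.819 / 9.819 ≈ 0.8982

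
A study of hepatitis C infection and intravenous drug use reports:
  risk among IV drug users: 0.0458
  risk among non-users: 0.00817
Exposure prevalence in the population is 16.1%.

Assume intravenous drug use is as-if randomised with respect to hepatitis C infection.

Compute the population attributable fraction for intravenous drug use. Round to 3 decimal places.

PAF ≈ 0.426

Let p₁ = 0.0458, p₀ = 0.00817.
Overall risk P(Y=1) = π·p₁ + (1−π)·p₀ = 0.161×0.0458 + 0.839×0.00817 = 0.014228.
Under exogeneity, PAF = [P(Y=1) − p₀] / P(Y=1).
PAF = (0.014228 − 0.00817) / 0.014228 ≈ 0.4258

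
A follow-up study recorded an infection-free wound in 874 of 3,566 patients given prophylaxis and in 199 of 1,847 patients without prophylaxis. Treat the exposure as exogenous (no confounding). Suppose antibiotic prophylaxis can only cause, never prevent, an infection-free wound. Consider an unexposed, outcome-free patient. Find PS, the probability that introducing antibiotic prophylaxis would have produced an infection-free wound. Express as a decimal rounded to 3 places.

p₁ = P(outcome | exposed) = 874/3566 = 0.24509
p₀ = P(outcome | unexposed) = 199/1847 = 0.10774
Under exogeneity and monotonicity, PS = (p₁ − p₀) / (1 − p₀).
PS = (0.24509 − 0.10774) / (1 − 0.10774) = 0.13735 / 0.89226 ≈ 0.1539

PS ≈ 0.154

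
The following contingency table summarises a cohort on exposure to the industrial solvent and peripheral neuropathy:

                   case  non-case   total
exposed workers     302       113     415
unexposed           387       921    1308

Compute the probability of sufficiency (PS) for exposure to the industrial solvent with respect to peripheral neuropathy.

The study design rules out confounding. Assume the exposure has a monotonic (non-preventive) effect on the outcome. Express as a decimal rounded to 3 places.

p₁ = P(outcome | exposed) = 302/415 = 0.72771
p₀ = P(outcome | unexposed) = 387/1308 = 0.29587
Under exogeneity and monotonicity, PS = (p₁ − p₀) / (1 − p₀).
PS = (0.72771 − 0.29587) / (1 − 0.29587) = 0.43184 / 0.70413 ≈ 0.6133

PS ≈ 0.613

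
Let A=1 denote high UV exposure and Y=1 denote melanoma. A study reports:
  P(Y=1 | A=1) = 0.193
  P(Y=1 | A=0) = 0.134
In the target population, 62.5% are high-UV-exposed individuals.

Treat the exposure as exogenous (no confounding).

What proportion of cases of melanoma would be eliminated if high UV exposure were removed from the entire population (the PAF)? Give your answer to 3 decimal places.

PAF ≈ 0.216

Let p₁ = 0.193, p₀ = 0.134.
Overall risk P(Y=1) = π·p₁ + (1−π)·p₀ = 0.625×0.193 + 0.375×0.134 = 0.17087.
Under exogeneity, PAF = [P(Y=1) − p₀] / P(Y=1).
PAF = (0.17087 − 0.134) / 0.17087 ≈ 0.2158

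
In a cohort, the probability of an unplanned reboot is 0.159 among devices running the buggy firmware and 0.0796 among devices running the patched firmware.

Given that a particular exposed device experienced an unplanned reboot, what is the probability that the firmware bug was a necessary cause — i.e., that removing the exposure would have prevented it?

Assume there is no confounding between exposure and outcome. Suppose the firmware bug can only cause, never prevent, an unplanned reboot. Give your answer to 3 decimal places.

Let p₁ = 0.159, p₀ = 0.0796.
Under exogeneity and monotonicity, PN = (p₁ − p₀) / p₁.
PN = (0.159 − 0.0796) / 0.159 = 0.0794 / 0.159 ≈ 0.4994

PN ≈ 0.499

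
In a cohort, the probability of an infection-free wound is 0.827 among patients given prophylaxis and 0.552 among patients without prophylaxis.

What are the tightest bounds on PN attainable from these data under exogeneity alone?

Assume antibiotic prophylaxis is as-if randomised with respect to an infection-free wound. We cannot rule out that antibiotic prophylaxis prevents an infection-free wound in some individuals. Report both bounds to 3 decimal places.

Let p₁ = 0.827, p₀ = 0.552.
Under exogeneity alone the bounds on PN are max{0,(p₁−p₀)/p₁} ≤ PN ≤ min{1,(1−p₀)/p₁}.
  lower = (p₁ − p₀)/p₁ = 0.275 / 0.827 ≈ 0.3325
  upper = min{1, (1 − p₀)/p₁} = 0.448 / 0.827 ≈ 0.5417

0.333 ≤ PN ≤ 0.542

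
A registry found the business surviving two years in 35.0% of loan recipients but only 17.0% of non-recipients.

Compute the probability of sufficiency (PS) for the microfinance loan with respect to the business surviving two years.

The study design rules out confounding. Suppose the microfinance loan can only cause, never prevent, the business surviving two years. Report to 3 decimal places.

PS ≈ 0.217

p₁ = 0.35, p₀ = 0.17.
Under exogeneity and monotonicity, PS = (p₁ − p₀) / (1 − p₀).
PS = (0.35 − 0.17) / (1 − 0.17) = 0.18 / 0.83 ≈ 0.2169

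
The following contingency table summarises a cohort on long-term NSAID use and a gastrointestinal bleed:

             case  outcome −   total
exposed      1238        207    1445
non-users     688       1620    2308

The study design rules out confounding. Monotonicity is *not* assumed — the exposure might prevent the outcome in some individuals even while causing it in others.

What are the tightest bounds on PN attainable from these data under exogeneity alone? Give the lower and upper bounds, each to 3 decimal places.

p₁ = P(outcome | exposed) = 1238/1445 = 0.85675
p₀ = P(outcome | unexposed) = 688/2308 = 0.29809
Under exogeneity alone the bounds on PN are max{0,(p₁−p₀)/p₁} ≤ PN ≤ min{1,(1−p₀)/p₁}.
  lower = (p₁ − p₀)/p₁ = 0.55865 / 0.85675 ≈ 0.6521
  upper = min{1, (1 − p₀)/p₁} = 0.70191 / 0.85675 ≈ 0.8193

0.652 ≤ PN ≤ 0.819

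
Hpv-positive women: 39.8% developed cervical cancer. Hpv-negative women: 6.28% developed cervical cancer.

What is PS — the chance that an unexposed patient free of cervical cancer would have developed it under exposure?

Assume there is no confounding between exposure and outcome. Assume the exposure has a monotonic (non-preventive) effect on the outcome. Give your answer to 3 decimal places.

p₁ = 0.398, p₀ = 0.0628.
Under exogeneity and monotonicity, PS = (p₁ − p₀) / (1 − p₀).
PS = (0.398 − 0.0628) / (1 − 0.0628) = 0.3352 / 0.9372 ≈ 0.3577

PS ≈ 0.358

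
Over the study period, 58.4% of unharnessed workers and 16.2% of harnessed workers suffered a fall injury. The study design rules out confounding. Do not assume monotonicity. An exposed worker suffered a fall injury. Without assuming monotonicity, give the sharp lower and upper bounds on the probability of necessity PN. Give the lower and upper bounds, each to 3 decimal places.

p₁ = 0.584, p₀ = 0.162.
Under exogeneity alone the bounds on PN are max{0,(p₁−p₀)/p₁} ≤ PN ≤ min{1,(1−p₀)/p₁}.
  lower = (p₁ − p₀)/p₁ = 0.422 / 0.584 ≈ 0.7226
  upper = min{1, (1 − p₀)/p₁} = 0.838 / 0.584 ≈ 1.4349 → capped at 1

0.723 ≤ PN ≤ 1.000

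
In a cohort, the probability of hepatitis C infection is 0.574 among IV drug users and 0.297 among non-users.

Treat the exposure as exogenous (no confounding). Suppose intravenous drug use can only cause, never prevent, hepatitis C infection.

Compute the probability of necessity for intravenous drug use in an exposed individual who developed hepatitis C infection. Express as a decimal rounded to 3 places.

PN ≈ 0.483

Let p₁ = 0.574, p₀ = 0.297.
Under exogeneity and monotonicity, PN = (p₁ − p₀) / p₁.
PN = (0.574 − 0.297) / 0.574 = 0.277 / 0.574 ≈ 0.4826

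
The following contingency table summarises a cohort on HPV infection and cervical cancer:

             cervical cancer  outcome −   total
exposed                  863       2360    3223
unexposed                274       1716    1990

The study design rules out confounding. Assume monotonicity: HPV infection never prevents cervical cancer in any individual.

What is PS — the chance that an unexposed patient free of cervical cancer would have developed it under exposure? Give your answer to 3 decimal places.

PS ≈ 0.151

p₁ = P(outcome | exposed) = 863/3223 = 0.26776
p₀ = P(outcome | unexposed) = 274/1990 = 0.13769
Under exogeneity and monotonicity, PS = (p₁ − p₀)/(1 − p₀).
PS = (0.26776 − 0.13769) / 0.86231 ≈ 0.1508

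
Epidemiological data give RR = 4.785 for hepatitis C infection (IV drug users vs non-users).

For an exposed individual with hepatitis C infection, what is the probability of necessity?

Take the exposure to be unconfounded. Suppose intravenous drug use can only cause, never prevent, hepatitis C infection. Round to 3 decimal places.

Under exogeneity and monotonicity, PN = (RR − 1) / RR = 1 − 1/RR.
PN = (4.785 − 1) / 4.785 = 3.785 / 4.785 ≈ 0.7910

PN ≈ 0.791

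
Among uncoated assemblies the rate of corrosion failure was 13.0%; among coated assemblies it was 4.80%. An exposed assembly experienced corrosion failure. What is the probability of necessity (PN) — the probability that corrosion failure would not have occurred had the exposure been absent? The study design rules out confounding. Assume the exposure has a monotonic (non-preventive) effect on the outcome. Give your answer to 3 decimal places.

p₁ = 0.13, p₀ = 0.048.
Under exogeneity and monotonicity, PN = (p₁ − p₀) / p₁.
PN = (0.13 − 0.048) / 0.13 = 0.082 / 0.13 ≈ 0.6308

PN ≈ 0.631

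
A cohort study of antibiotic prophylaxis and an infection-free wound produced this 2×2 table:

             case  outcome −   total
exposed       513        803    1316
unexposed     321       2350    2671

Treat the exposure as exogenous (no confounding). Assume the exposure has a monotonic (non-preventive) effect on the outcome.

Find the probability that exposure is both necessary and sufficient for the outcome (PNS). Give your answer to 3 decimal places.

PNS ≈ 0.270

p₁ = P(outcome | exposed) = 513/1316 = 0.38982
p₀ = P(outcome | unexposed) = 321/2671 = 0.12018
Under exogeneity and monotonicity, PNS = p₁ − p₀.
PNS = 0.38982 − 0.12018 = 0.26964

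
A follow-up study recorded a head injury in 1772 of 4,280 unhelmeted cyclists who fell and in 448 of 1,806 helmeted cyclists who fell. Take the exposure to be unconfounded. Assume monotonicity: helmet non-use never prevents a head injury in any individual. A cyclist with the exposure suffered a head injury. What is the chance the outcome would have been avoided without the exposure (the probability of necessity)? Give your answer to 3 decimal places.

PN ≈ 0.401

p₁ = P(outcome | exposed) = 1772/4280 = 0.41402
p₀ = P(outcome | unexposed) = 448/1806 = 0.24806
Under exogeneity and monotonicity, PN = (p₁ − p₀) / p₁.
PN = (0.41402 − 0.24806) / 0.41402 = 0.16596 / 0.41402 ≈ 0.4008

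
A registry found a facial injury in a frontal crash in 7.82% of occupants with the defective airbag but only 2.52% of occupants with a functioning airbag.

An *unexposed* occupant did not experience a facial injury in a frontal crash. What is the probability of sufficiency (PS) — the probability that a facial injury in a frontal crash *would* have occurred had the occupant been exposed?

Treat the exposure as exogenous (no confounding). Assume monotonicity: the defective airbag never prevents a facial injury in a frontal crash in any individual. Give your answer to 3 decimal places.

p₁ = 0.0782, p₀ = 0.0252.
Under exogeneity and monotonicity, PS = (p₁ − p₀) / (1 − p₀).
PS = (0.0782 − 0.0252) / (1 − 0.0252) = 0.053 / 0.9748 ≈ 0.0544

PS ≈ 0.054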